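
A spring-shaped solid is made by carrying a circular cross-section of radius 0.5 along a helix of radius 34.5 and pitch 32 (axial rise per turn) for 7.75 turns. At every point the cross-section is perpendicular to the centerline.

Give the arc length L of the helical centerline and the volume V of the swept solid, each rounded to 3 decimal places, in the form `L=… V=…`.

2πR = 2π·34.5 = 216.769893
per-turn = √(216.769893² + 32²) = √(46989.1866 + 1024) = √48013.1866 = 219.119115
L = 7.75 × 219.119115 = 1698.173141
V = π·0.5² × L = 0.785398 × 1698.173141 = 1333.742066

L=1698.173 V=1333.742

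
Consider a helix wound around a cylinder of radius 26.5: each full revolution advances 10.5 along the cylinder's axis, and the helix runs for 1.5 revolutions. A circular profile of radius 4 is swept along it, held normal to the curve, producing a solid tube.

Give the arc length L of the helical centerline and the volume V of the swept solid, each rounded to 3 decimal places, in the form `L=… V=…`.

2πR = 2π·26.5 = 166.504411
per-turn = √(166.504411² + 10.5²) = √(27723.7188 + 110.25) = √27833.9688 = 166.835154
L = 1.5 × 166.835154 = 250.252732
V = π·4² × L = 50.265482 × 250.252732 = 12579.074294

L=250.253 V=12579.074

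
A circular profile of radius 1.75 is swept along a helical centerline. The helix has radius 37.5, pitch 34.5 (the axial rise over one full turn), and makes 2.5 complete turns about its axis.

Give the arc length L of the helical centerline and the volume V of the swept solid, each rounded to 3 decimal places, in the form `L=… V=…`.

2πR = 2π·37.5 = 235.619449
per-turn = √(235.619449² + 34.5²) = √(55516.5248 + 1190.25) = √56706.7748 = 238.131843
L = 2.5 × 238.131843 = 595.329608
V = π·1.75² × L = 9.621128 × 595.329608 = 5727.742065

L=595.330 V=5727.742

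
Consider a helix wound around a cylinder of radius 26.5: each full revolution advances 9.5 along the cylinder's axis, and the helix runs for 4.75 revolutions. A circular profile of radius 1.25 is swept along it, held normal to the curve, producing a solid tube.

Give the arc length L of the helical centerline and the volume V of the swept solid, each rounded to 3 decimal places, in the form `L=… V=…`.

L=792.182 V=3888.615

2πR = 2π·26.5 = 166.504411
per-turn = √(166.504411² + 9.5²) = √(27723.7188 + 90.25) = √27813.9688 = 166.775204
L = 4.75 × 166.775204 = 792.182220
V = π·1.25² × L = 4.908739 × 792.182220 = 3888.615381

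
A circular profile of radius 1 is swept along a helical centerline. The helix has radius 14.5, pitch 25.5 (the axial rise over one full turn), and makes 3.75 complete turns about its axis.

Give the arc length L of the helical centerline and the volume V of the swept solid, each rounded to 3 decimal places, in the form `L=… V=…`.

L=354.778 V=1114.569

2πR = 2π·14.5 = 91.106187
per-turn = √(91.106187² + 25.5²) = √(8300.3373 + 650.25) = √8950.5873 = 94.607544
L = 3.75 × 94.607544 = 354.778288
V = π·1² × L = 3.141593 × 354.778288 = 1114.568865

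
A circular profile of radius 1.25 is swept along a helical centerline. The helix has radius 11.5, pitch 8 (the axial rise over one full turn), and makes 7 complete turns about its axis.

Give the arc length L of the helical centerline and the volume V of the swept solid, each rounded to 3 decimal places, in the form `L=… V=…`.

L=508.887 V=2497.993

2πR = 2π·11.5 = 72.256631
per-turn = √(72.256631² + 8²) = √(5221.0207 + 64) = √5285.0207 = 72.698148
L = 7 × 72.698148 = 508.887036
V = π·1.25² × L = 4.908739 × 508.887036 = 2497.993398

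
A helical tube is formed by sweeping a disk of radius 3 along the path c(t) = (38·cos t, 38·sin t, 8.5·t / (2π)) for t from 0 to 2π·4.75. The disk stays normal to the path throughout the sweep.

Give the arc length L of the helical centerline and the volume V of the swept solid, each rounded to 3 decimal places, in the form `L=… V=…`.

L=1134.833 V=32086.659

2πR = 2π·38 = 238.761042
per-turn = √(238.761042² + 8.5²) = √(57006.8350 + 72.25) = √57079.0850 = 238.912296
L = 4.75 × 238.912296 = 1134.833404
V = π·3² × L = 28.274334 × 1134.833404 = 32086.658577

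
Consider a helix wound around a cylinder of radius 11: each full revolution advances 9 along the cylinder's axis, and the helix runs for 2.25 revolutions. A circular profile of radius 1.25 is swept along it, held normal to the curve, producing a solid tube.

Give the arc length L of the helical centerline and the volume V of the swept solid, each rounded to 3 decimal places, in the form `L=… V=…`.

L=156.822 V=769.797

2πR = 2π·11 = 69.115038
per-turn = √(69.115038² + 9²) = √(4776.8885 + 81) = √4857.8885 = 69.698555
L = 2.25 × 69.698555 = 156.821748
V = π·1.25² × L = 4.908739 × 156.821748 = 769.796956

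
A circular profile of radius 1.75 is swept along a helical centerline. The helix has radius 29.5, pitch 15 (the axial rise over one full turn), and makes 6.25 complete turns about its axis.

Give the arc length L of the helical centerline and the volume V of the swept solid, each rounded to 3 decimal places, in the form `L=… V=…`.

L=1162.250 V=11182.151

2πR = 2π·29.5 = 185.353967
per-turn = √(185.353967² + 15²) = √(34356.0929 + 225) = √34581.0929 = 185.959923
L = 6.25 × 185.959923 = 1162.249518
V = π·1.75² × L = 9.621128 × 1162.249518 = 11182.150802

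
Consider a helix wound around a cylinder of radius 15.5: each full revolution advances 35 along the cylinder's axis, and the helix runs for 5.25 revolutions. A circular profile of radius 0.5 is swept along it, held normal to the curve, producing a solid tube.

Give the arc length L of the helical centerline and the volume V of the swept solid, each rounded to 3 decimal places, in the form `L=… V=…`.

2πR = 2π·15.5 = 97.389372
per-turn = √(97.389372² + 35²) = √(9484.6898 + 1225) = √10709.6898 = 103.487631
L = 5.25 × 103.487631 = 543.310064
V = π·0.5² × L = 0.785398 × 543.310064 = 426.714727

L=543.310 V=426.715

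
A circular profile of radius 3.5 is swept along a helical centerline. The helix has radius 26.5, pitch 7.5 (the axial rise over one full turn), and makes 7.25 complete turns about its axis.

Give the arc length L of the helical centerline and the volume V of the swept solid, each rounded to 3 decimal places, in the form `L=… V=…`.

L=1208.381 V=46503.950

2πR = 2π·26.5 = 166.504411
per-turn = √(166.504411² + 7.5²) = √(27723.7188 + 56.25) = √27779.9688 = 166.673239
L = 7.25 × 166.673239 = 1208.380986
V = π·3.5² × L = 38.484510 × 1208.380986 = 46503.950159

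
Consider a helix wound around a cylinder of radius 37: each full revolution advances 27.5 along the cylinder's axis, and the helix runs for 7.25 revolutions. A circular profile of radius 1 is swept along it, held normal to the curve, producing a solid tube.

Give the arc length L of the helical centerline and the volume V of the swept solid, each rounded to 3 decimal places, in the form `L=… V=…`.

2πR = 2π·37 = 232.477856
per-turn = √(232.477856² + 27.5²) = √(54045.9537 + 756.25) = √54802.2037 = 234.098705
L = 7.25 × 234.098705 = 1697.215612
V = π·1² × L = 3.141593 × 1697.215612 = 5331.960097

L=1697.216 V=5331.960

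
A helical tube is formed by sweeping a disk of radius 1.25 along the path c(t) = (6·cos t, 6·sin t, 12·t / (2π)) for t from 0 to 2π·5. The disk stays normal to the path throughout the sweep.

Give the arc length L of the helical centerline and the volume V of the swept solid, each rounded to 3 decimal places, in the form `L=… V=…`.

L=197.814 V=971.020

2πR = 2π·6 = 37.699112
per-turn = √(37.699112² + 12²) = √(1421.2230 + 144) = √1565.2230 = 39.562900
L = 5 × 39.562900 = 197.814499
V = π·1.25² × L = 4.908739 × 197.814499 = 971.019649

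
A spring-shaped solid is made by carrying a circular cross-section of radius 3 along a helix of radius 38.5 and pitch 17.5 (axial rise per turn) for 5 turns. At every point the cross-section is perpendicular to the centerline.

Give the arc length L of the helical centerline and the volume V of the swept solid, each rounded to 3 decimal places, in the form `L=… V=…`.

2πR = 2π·38.5 = 241.902634
per-turn = √(241.902634² + 17.5²) = √(58516.8845 + 306.25) = √58823.1345 = 242.534811
L = 5 × 242.534811 = 1212.674054
V = π·3² × L = 28.274334 × 1212.674054 = 34287.551106

L=1212.674 V=34287.551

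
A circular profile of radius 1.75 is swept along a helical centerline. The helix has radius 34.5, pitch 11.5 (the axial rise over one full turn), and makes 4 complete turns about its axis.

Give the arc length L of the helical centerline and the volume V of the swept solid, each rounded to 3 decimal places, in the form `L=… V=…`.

2πR = 2π·34.5 = 216.769893
per-turn = √(216.769893² + 11.5²) = √(46989.1866 + 132.25) = √47121.4366 = 217.074726
L = 4 × 217.074726 = 868.298903
V = π·1.75² × L = 9.621128 × 868.298903 = 8354.014455

L=868.299 V=8354.014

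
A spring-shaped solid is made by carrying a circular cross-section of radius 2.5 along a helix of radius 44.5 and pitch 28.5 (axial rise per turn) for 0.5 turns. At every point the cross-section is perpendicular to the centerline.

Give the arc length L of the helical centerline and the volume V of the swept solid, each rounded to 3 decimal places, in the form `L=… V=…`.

2πR = 2π·44.5 = 279.601746
per-turn = √(279.601746² + 28.5²) = √(78177.1365 + 812.25) = √78989.3865 = 281.050505
L = 0.5 × 281.050505 = 140.525253
V = π·2.5² × L = 19.634954 × 140.525253 = 2759.206882

L=140.525 V=2759.207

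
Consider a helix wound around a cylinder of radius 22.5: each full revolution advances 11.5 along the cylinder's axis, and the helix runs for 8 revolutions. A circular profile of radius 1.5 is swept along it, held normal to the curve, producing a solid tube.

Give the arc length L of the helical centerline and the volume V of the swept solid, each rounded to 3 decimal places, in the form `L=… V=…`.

L=1134.709 V=8020.786

2πR = 2π·22.5 = 141.371669
per-turn = √(141.371669² + 11.5²) = √(19985.9489 + 132.25) = √20118.1989 = 141.838637
L = 8 × 141.838637 = 1134.709095
V = π·1.5² × L = 7.068583 × 1134.709095 = 8020.785953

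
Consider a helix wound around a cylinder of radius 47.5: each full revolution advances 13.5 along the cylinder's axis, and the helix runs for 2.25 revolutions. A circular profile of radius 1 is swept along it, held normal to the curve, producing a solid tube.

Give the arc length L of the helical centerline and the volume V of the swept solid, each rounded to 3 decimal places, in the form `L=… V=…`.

2πR = 2π·47.5 = 298.451302
per-turn = √(298.451302² + 13.5²) = √(89073.1797 + 182.25) = √89255.4297 = 298.756472
L = 2.25 × 298.756472 = 672.202063
V = π·1² × L = 3.141593 × 672.202063 = 2111.785062

L=672.202 V=2111.785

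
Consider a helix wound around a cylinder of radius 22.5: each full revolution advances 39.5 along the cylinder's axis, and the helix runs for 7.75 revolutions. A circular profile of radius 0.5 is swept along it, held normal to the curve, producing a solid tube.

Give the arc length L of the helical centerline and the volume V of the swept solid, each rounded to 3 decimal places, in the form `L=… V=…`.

L=1137.593 V=893.464

2πR = 2π·22.5 = 141.371669
per-turn = √(141.371669² + 39.5²) = √(19985.9489 + 1560.25) = √21546.1989 = 146.786235
L = 7.75 × 146.786235 = 1137.593325
V = π·0.5² × L = 0.785398 × 1137.593325 = 893.463708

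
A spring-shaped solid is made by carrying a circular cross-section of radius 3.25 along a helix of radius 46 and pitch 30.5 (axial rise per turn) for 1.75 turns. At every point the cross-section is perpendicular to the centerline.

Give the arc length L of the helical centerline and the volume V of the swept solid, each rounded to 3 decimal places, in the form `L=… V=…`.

2πR = 2π·46 = 289.026524
per-turn = √(289.026524² + 30.5²) = √(83536.3317 + 930.25) = √84466.5817 = 290.631350
L = 1.75 × 290.631350 = 508.604863
V = π·3.25² × L = 33.183072 × 508.604863 = 16877.071982

L=508.605 V=16877.072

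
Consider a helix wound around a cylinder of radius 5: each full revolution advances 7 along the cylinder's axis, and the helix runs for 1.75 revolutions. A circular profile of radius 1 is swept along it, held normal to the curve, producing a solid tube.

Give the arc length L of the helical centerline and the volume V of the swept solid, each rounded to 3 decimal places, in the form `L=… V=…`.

L=56.326 V=176.954

2πR = 2π·5 = 31.415927
per-turn = √(31.415927² + 7²) = √(986.9604 + 49) = √1035.9604 = 32.186339
L = 1.75 × 32.186339 = 56.326094
V = π·1² × L = 3.141593 × 56.326094 = 176.953643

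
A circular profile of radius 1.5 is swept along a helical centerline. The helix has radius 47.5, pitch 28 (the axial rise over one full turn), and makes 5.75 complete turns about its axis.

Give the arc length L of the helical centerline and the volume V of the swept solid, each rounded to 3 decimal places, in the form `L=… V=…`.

2πR = 2π·47.5 = 298.451302
per-turn = √(298.451302² + 28²) = √(89073.1797 + 784) = √89857.1797 = 299.761872
L = 5.75 × 299.761872 = 1723.630762
V = π·1.5² × L = 7.068583 × 1723.630762 = 12183.627915

L=1723.631 V=12183.628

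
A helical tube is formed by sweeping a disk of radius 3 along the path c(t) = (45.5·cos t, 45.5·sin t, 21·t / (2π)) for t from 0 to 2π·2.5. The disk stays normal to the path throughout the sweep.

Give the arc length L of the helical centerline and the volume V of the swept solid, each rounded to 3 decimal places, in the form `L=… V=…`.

2πR = 2π·45.5 = 285.884931
per-turn = √(285.884931² + 21²) = √(81730.1940 + 441) = √82171.1940 = 286.655183
L = 2.5 × 286.655183 = 716.637958
V = π·3² × L = 28.274334 × 716.637958 = 20262.460896

L=716.638 V=20262.461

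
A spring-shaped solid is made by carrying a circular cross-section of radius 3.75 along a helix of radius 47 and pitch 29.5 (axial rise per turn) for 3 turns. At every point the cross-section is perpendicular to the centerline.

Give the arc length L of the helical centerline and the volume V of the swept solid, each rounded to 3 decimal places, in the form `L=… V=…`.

2πR = 2π·47 = 295.309709
per-turn = √(295.309709² + 29.5²) = √(87207.8245 + 870.25) = √88078.0745 = 296.779505
L = 3 × 296.779505 = 890.338514
V = π·3.75² × L = 44.178647 × 890.338514 = 39333.950667

L=890.339 V=39333.951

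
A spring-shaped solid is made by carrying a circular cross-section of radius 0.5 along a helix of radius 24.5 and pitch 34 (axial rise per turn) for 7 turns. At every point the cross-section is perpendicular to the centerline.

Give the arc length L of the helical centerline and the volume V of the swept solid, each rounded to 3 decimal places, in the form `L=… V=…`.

L=1103.537 V=866.716

2πR = 2π·24.5 = 153.938040
per-turn = √(153.938040² + 34²) = √(23696.9202 + 1156) = √24852.9202 = 157.648090
L = 7 × 157.648090 = 1103.536627
V = π·0.5² × L = 0.785398 × 1103.536627 = 866.715640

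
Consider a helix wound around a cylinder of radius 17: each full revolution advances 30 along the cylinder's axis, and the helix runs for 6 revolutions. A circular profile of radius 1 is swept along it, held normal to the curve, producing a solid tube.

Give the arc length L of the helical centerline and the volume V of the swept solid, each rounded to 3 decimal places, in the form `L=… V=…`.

L=665.683 V=2091.304

2πR = 2π·17 = 106.814150
per-turn = √(106.814150² + 30²) = √(11409.2627 + 900) = √12309.2627 = 110.947117
L = 6 × 110.947117 = 665.682700
V = π·1² × L = 3.141593 × 665.682700 = 2091.303879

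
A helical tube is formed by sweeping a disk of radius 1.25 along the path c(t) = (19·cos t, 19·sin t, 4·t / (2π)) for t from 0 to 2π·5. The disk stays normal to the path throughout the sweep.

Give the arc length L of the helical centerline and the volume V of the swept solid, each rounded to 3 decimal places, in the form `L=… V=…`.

2πR = 2π·19 = 119.380521
per-turn = √(119.380521² + 4²) = √(14251.7088 + 16) = √14267.7088 = 119.447515
L = 5 × 119.447515 = 597.237573
V = π·1.25² × L = 4.908739 × 597.237573 = 2931.683082

L=597.238 V=2931.683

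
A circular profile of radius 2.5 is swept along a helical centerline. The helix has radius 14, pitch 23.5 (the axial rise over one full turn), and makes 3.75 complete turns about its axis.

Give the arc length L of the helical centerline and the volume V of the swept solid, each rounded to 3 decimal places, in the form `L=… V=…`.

2πR = 2π·14 = 87.964594
per-turn = √(87.964594² + 23.5²) = √(7737.7699 + 552.25) = √8290.0199 = 91.049546
L = 3.75 × 91.049546 = 341.435798
V = π·2.5² × L = 19.634954 × 341.435798 = 6704.076216

L=341.436 V=6704.076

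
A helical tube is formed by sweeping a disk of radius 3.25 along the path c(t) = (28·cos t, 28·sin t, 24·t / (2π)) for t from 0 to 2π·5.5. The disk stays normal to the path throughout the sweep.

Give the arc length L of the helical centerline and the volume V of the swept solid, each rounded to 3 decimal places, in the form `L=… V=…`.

L=976.573 V=32405.681

2πR = 2π·28 = 175.929189
per-turn = √(175.929189² + 24²) = √(30951.0794 + 576) = √31527.0794 = 177.558665
L = 5.5 × 177.558665 = 976.572656
V = π·3.25² × L = 33.183072 × 976.572656 = 32405.681142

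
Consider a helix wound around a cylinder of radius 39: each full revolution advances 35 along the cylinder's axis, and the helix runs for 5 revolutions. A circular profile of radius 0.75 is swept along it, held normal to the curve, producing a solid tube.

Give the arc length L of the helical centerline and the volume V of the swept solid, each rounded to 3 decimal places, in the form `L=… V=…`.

2πR = 2π·39 = 245.044227
per-turn = √(245.044227² + 35²) = √(60046.6732 + 1225) = √61271.6732 = 247.531156
L = 5 × 247.531156 = 1237.655780
V = π·0.75² × L = 1.767146 × 1237.655780 = 2187.118297

L=1237.656 V=2187.118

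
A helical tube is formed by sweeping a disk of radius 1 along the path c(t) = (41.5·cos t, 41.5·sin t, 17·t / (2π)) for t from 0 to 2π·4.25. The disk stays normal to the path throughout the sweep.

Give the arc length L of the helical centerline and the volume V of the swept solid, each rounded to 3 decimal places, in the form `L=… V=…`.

L=1110.550 V=3488.894

2πR = 2π·41.5 = 260.752190
per-turn = √(260.752190² + 17²) = √(67991.7047 + 289) = √68280.7047 = 261.305769
L = 4.25 × 261.305769 = 1110.549517
V = π·1² × L = 3.141593 × 1110.549517 = 3488.894203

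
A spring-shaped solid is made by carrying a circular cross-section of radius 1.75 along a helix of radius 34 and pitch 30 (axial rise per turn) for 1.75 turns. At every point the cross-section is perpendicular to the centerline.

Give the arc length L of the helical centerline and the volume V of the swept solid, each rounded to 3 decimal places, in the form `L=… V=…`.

2πR = 2π·34 = 213.628300
per-turn = √(213.628300² + 30²) = √(45637.0508 + 900) = √46537.0508 = 215.724479
L = 1.75 × 215.724479 = 377.517838
V = π·1.75² × L = 9.621128 × 377.517838 = 3632.147252

L=377.518 V=3632.147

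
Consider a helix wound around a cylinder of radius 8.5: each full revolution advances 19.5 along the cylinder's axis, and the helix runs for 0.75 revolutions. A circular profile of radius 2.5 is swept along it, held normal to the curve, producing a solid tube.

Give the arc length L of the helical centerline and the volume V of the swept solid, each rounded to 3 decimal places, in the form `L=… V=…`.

L=42.642 V=837.269

2πR = 2π·8.5 = 53.407075
per-turn = √(53.407075² + 19.5²) = √(2852.3157 + 380.25) = √3232.5657 = 56.855656
L = 0.75 × 56.855656 = 42.641742
V = π·2.5² × L = 19.634954 × 42.641742 = 837.268653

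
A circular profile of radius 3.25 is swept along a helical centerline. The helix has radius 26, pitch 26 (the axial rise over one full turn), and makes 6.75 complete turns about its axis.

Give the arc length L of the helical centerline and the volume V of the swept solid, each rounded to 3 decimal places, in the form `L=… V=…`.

2πR = 2π·26 = 163.362818
per-turn = √(163.362818² + 26²) = √(26687.4103 + 676) = √27363.4103 = 165.418893
L = 6.75 × 165.418893 = 1116.577531
V = π·3.25² × L = 33.183072 × 1116.577531 = 37051.473042

L=1116.578 V=37051.473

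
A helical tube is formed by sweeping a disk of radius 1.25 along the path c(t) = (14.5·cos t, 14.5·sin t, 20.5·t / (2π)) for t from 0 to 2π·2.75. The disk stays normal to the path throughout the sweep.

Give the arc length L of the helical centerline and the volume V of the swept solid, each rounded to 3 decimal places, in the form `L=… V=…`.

2πR = 2π·14.5 = 91.106187
per-turn = √(91.106187² + 20.5²) = √(8300.3373 + 420.25) = √8720.5873 = 93.384085
L = 2.75 × 93.384085 = 256.806233
V = π·1.25² × L = 4.908739 × 256.806233 = 1260.594650

L=256.806 V=1260.595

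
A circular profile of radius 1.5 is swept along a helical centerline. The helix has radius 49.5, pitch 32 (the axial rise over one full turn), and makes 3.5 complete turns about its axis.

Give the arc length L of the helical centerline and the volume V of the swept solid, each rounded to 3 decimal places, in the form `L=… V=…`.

L=1094.308 V=7735.210

2πR = 2π·49.5 = 311.017673
per-turn = √(311.017673² + 32²) = √(96731.9927 + 1024) = √97755.9927 = 312.659548
L = 3.5 × 312.659548 = 1094.308417
V = π·1.5² × L = 7.068583 × 1094.308417 = 7735.210386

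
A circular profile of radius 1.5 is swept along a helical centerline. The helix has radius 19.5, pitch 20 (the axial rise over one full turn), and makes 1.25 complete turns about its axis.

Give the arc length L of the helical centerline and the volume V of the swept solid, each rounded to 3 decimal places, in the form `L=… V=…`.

2πR = 2π·19.5 = 122.522113
per-turn = √(122.522113² + 20²) = √(15011.6683 + 400) = √15411.6683 = 124.143740
L = 1.25 × 124.143740 = 155.179676
V = π·1.5² × L = 7.068583 × 155.179676 = 1096.900490

L=155.180 V=1096.900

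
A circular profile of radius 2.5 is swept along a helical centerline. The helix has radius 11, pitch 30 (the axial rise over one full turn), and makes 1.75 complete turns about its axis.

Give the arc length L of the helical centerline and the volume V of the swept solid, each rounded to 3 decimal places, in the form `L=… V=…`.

2πR = 2π·11 = 69.115038
per-turn = √(69.115038² + 30²) = √(4776.8885 + 900) = √5676.8885 = 75.345129
L = 1.75 × 75.345129 = 131.853977
V = π·2.5² × L = 19.634954 × 131.853977 = 2588.946775

L=131.854 V=2588.947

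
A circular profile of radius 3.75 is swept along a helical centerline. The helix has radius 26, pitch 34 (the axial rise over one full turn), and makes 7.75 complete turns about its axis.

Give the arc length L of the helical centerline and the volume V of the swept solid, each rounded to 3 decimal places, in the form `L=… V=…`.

2πR = 2π·26 = 163.362818
per-turn = √(163.362818² + 34²) = √(26687.4103 + 1156) = √27843.4103 = 166.863448
L = 7.75 × 166.863448 = 1293.191723
V = π·3.75² × L = 44.178647 × 1293.191723 = 57131.460213

L=1293.192 V=57131.460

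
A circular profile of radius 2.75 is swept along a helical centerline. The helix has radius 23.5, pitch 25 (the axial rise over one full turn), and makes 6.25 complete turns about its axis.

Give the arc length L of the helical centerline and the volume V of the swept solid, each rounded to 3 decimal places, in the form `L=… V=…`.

2πR = 2π·23.5 = 147.654855
per-turn = √(147.654855² + 25²) = √(21801.9561 + 625) = √22426.9561 = 149.756322
L = 6.25 × 149.756322 = 935.977015
V = π·2.75² × L = 23.758294 × 935.977015 = 22237.217526

L=935.977 V=22237.218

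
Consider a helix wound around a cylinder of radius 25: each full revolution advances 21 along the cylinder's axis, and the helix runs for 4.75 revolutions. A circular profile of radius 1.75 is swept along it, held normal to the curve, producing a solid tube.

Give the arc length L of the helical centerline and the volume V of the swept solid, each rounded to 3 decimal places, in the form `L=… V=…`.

2πR = 2π·25 = 157.079633
per-turn = √(157.079633² + 21²) = √(24674.0110 + 441) = √25115.0110 = 158.477162
L = 4.75 × 158.477162 = 752.766521
V = π·1.75² × L = 9.621128 × 752.766521 = 7242.462681

L=752.767 V=7242.463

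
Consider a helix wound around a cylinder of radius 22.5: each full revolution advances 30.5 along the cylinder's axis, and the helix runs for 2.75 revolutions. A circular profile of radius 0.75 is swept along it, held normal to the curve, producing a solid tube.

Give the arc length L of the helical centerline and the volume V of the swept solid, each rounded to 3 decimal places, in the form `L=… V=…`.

2πR = 2π·22.5 = 141.371669
per-turn = √(141.371669² + 30.5²) = √(19985.9489 + 930.25) = √20916.1989 = 144.624337
L = 2.75 × 144.624337 = 397.716927
V = π·0.75² × L = 1.767146 × 397.716927 = 702.823825

L=397.717 V=702.824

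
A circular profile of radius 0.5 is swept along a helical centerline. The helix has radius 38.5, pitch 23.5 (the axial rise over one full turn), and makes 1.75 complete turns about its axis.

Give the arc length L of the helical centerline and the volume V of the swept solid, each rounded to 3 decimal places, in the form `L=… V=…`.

L=425.322 V=334.048

2πR = 2π·38.5 = 241.902634
per-turn = √(241.902634² + 23.5²) = √(58516.8845 + 552.25) = √59069.1345 = 243.041425
L = 1.75 × 243.041425 = 425.322495
V = π·0.5² × L = 0.785398 × 425.322495 = 334.047506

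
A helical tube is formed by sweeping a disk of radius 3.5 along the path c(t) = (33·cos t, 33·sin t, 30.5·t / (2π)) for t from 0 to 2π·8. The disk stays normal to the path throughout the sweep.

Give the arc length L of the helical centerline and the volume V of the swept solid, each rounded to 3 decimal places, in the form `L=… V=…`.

2πR = 2π·33 = 207.345115
per-turn = √(207.345115² + 30.5²) = √(42991.9968 + 930.25) = √43922.2468 = 209.576351
L = 8 × 209.576351 = 1676.610806
V = π·3.5² × L = 38.484510 × 1676.610806 = 64523.545324

L=1676.611 V=64523.545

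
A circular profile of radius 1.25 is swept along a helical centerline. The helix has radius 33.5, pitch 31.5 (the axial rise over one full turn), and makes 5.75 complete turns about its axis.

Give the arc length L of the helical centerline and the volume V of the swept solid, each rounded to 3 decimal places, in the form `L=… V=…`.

L=1223.776 V=6007.199

2πR = 2π·33.5 = 210.486708
per-turn = √(210.486708² + 31.5²) = √(44304.6542 + 992.25) = √45296.9042 = 212.830694
L = 5.75 × 212.830694 = 1223.776488
V = π·1.25² × L = 4.908739 × 1223.776488 = 6007.198790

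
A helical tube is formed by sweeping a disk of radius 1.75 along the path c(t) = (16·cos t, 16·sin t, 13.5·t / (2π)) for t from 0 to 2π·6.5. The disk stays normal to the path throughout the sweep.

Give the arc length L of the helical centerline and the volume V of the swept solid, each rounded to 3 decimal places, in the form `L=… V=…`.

2πR = 2π·16 = 100.530965
per-turn = √(100.530965² + 13.5²) = √(10106.4749 + 182.25) = √10288.7249 = 101.433352
L = 6.5 × 101.433352 = 659.316788
V = π·1.75² × L = 9.621128 × 659.316788 = 6343.370884

L=659.317 V=6343.371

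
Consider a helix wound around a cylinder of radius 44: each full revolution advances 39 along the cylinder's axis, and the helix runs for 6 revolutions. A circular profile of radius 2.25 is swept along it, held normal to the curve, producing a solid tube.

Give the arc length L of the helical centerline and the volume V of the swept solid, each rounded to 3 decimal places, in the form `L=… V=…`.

2πR = 2π·44 = 276.460154
per-turn = √(276.460154² + 39²) = √(76430.2165 + 1521) = √77951.2165 = 279.197451
L = 6 × 279.197451 = 1675.184704
V = π·2.25² × L = 15.904313 × 1675.184704 = 26642.661549

L=1675.185 V=26642.662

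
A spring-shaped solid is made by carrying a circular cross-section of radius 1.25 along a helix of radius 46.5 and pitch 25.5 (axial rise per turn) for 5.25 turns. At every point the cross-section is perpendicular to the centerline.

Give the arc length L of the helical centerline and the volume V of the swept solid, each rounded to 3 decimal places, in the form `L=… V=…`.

L=1539.714 V=7558.052

2πR = 2π·46.5 = 292.168117
per-turn = √(292.168117² + 25.5²) = √(85362.2085 + 650.25) = √86012.4585 = 293.278807
L = 5.25 × 293.278807 = 1539.713735
V = π·1.25² × L = 4.908739 × 1539.713735 = 7558.052124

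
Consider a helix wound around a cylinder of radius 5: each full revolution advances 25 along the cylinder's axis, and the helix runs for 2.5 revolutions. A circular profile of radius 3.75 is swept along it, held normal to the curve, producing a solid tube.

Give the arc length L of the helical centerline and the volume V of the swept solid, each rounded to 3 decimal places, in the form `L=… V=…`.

L=100.373 V=4434.346

2πR = 2π·5 = 31.415927
per-turn = √(31.415927² + 25²) = √(986.9604 + 625) = √1611.9604 = 40.149227
L = 2.5 × 40.149227 = 100.373068
V = π·3.75² × L = 44.178647 × 100.373068 = 4434.346302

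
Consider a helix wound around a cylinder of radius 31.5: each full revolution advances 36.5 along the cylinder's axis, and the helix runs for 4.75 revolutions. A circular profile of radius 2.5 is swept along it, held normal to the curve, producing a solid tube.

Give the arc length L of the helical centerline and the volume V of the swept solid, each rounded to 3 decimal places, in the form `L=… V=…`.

2πR = 2π·31.5 = 197.920337
per-turn = √(197.920337² + 36.5²) = √(39172.4599 + 1332.25) = √40504.7099 = 201.257819
L = 4.75 × 201.257819 = 955.974642
V = π·2.5² × L = 19.634954 × 955.974642 = 18770.518205

L=955.975 V=18770.518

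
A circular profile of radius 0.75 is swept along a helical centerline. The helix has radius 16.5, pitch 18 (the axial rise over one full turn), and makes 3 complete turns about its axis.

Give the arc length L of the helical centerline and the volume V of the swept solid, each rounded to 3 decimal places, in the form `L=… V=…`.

2πR = 2π·16.5 = 103.672558
per-turn = √(103.672558² + 18²) = √(10747.9992 + 324) = √11071.9992 = 105.223568
L = 3 × 105.223568 = 315.670703
V = π·0.75² × L = 1.767146 × 315.670703 = 557.836178

L=315.671 V=557.836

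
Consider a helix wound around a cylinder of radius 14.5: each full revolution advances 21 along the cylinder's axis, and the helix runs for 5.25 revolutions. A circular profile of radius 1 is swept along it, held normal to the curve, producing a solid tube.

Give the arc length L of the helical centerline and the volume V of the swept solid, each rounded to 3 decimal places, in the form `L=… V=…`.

L=490.849 V=1542.049

2πR = 2π·14.5 = 91.106187
per-turn = √(91.106187² + 21²) = √(8300.3373 + 441) = √8741.3373 = 93.495119
L = 5.25 × 93.495119 = 490.849375
V = π·1² × L = 3.141593 × 490.849375 = 1542.048792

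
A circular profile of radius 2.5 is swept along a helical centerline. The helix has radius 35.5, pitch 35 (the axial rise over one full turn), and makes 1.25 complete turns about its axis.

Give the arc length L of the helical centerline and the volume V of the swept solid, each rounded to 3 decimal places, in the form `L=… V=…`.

2πR = 2π·35.5 = 223.053078
per-turn = √(223.053078² + 35²) = √(49752.6758 + 1225) = √50977.6758 = 225.782364
L = 1.25 × 225.782364 = 282.227955
V = π·2.5² × L = 19.634954 × 282.227955 = 5541.532932

L=282.228 V=5541.533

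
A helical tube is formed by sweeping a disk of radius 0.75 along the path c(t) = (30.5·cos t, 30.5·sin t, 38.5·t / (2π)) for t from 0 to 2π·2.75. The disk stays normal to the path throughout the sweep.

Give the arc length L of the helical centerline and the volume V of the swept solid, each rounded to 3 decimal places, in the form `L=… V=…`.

L=537.532 V=949.898

2πR = 2π·30.5 = 191.637152
per-turn = √(191.637152² + 38.5²) = √(36724.7980 + 1482.25) = √38207.0480 = 195.466232
L = 2.75 × 195.466232 = 537.532139
V = π·0.75² × L = 1.767146 × 537.532139 = 949.897698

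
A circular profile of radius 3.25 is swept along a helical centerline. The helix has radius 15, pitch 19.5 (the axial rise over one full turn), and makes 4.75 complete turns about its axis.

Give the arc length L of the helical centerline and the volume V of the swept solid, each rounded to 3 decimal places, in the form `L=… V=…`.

L=457.159 V=15169.929

2πR = 2π·15 = 94.247780
per-turn = √(94.247780² + 19.5²) = √(8882.6440 + 380.25) = √9262.8940 = 96.243929
L = 4.75 × 96.243929 = 457.158665
V = π·3.25² × L = 33.183072 × 457.158665 = 15169.929081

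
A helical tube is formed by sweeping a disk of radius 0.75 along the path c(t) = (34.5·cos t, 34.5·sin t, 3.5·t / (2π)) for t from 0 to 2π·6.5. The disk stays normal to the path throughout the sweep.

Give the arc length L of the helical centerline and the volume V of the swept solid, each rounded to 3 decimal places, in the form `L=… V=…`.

L=1409.188 V=2490.241

2πR = 2π·34.5 = 216.769893
per-turn = √(216.769893² + 3.5²) = √(46989.1866 + 12.25) = √47001.4366 = 216.798147
L = 6.5 × 216.798147 = 1409.187956
V = π·0.75² × L = 1.767146 × 1409.187956 = 2490.240673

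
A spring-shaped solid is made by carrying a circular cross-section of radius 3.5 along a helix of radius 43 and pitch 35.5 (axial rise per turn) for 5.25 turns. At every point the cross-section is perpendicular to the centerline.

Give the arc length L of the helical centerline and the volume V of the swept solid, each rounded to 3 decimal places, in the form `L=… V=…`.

2πR = 2π·43 = 270.176968
per-turn = √(270.176968² + 35.5²) = √(72995.5942 + 1260.25) = √74255.8442 = 272.499255
L = 5.25 × 272.499255 = 1430.621090
V = π·3.5² × L = 38.484510 × 1430.621090 = 55056.751670

L=1430.621 V=55056.752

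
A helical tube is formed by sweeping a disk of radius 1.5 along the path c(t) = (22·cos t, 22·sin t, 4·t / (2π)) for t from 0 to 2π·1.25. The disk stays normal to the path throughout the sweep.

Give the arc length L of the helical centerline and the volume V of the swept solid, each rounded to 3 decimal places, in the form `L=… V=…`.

L=172.860 V=1221.875

2πR = 2π·22 = 138.230077
per-turn = √(138.230077² + 4²) = √(19107.5541 + 16) = √19123.5541 = 138.287939
L = 1.25 × 138.287939 = 172.859924
V = π·1.5² × L = 7.068583 × 172.859924 = 1221.874801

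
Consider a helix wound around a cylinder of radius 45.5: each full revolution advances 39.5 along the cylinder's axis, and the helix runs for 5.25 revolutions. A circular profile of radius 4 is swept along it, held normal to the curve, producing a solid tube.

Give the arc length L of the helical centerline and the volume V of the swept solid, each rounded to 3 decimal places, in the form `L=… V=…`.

2πR = 2π·45.5 = 285.884931
per-turn = √(285.884931² + 39.5²) = √(81730.1940 + 1560.25) = √83290.4440 = 288.600839
L = 5.25 × 288.600839 = 1515.154403
V = π·4² × L = 50.265482 × 1515.154403 = 76159.967049

L=1515.154 V=76159.967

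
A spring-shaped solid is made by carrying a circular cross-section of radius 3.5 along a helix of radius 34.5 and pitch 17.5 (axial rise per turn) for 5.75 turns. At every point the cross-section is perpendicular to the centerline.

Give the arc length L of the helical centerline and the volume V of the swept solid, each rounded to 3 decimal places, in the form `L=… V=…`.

2πR = 2π·34.5 = 216.769893
per-turn = √(216.769893² + 17.5²) = √(46989.1866 + 306.25) = √47295.4366 = 217.475140
L = 5.75 × 217.475140 = 1250.482055
V = π·3.5² × L = 38.484510 × 1250.482055 = 48124.189177

L=1250.482 V=48124.189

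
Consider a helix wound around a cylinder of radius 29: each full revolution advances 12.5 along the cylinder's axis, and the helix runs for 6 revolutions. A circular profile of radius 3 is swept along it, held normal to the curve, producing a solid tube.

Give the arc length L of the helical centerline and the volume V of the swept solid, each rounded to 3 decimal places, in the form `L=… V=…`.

L=1095.844 V=30984.253

2πR = 2π·29 = 182.212374
per-turn = √(182.212374² + 12.5²) = √(33201.3492 + 156.25) = √33357.5992 = 182.640629
L = 6 × 182.640629 = 1095.843771
V = π·3² × L = 28.274334 × 1095.843771 = 30984.252676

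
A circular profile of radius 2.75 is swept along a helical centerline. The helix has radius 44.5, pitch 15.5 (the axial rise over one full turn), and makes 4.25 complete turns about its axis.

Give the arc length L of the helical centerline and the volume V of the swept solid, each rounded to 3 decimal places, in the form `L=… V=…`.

2πR = 2π·44.5 = 279.601746
per-turn = √(279.601746² + 15.5²) = √(78177.1365 + 240.25) = √78417.3865 = 280.031046
L = 4.25 × 280.031046 = 1190.131944
V = π·2.75² × L = 23.758294 × 1190.131944 = 28275.505140

L=1190.132 V=28275.505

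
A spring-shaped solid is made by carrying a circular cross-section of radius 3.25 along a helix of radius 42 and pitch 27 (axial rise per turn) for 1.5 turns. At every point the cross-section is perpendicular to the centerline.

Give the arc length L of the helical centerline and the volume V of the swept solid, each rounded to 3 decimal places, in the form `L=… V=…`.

2πR = 2π·42 = 263.893783
per-turn = √(263.893783² + 27²) = √(69639.9287 + 729) = √70368.9287 = 265.271424
L = 1.5 × 265.271424 = 397.907137
V = π·3.25² × L = 33.183072 × 397.907137 = 13203.781328

L=397.907 V=13203.781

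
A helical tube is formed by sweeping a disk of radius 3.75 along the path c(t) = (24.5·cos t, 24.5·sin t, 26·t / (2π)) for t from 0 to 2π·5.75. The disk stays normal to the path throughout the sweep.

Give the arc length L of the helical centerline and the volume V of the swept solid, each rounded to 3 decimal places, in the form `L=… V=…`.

2πR = 2π·24.5 = 153.938040
per-turn = √(153.938040² + 26²) = √(23696.9202 + 676) = √24372.9202 = 156.118289
L = 5.75 × 156.118289 = 897.680162
V = π·3.75² × L = 44.178647 × 897.680162 = 39658.294713

L=897.680 V=39658.295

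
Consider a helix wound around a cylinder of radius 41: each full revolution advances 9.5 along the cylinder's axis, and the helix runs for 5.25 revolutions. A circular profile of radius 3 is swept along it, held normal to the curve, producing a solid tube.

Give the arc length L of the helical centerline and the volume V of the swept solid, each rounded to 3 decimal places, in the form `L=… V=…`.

2πR = 2π·41 = 257.610598
per-turn = √(257.610598² + 9.5²) = √(66363.2200 + 90.25) = √66453.4700 = 257.785706
L = 5.25 × 257.785706 = 1353.374954
V = π·3² × L = 28.274334 × 1353.374954 = 38265.775323

L=1353.375 V=38265.775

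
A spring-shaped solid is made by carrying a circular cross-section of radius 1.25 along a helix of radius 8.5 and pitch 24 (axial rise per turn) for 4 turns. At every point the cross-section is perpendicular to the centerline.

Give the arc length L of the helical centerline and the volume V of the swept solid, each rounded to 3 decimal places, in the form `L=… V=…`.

2πR = 2π·8.5 = 53.407075
per-turn = √(53.407075² + 24²) = √(2852.3157 + 576) = √3428.3157 = 58.551820
L = 4 × 58.551820 = 234.207282
V = π·1.25² × L = 4.908739 × 234.207282 = 1149.662305

L=234.207 V=1149.662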